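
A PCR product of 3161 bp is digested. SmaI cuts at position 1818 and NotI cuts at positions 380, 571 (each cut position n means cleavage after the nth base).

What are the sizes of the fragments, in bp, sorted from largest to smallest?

1343, 1247, 380, 191 bp

Combined cut positions (sorted): 380, 571, 1818.
Linear molecule, 3 cuts → 4 fragments:
  380 − 0 = 380 bp
  571 − 380 = 191 bp
  1818 − 571 = 1247 bp
  3161 − 1818 = 1343 bp
Sorted largest to smallest: 1343, 1247, 380, 191 bp.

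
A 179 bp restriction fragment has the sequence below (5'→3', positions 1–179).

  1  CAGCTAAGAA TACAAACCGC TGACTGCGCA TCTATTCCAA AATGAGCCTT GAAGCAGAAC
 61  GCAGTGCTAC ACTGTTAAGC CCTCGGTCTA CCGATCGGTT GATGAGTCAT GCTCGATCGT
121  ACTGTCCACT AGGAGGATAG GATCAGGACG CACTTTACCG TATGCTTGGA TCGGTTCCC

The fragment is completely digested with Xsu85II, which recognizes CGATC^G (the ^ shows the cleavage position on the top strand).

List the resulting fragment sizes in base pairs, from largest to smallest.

96, 61, 22 bp

Xsu85II sites (CGATCG) start at positions 92, 114.
Xsu85II cuts after base 5 of each site (before the last base), so after positions 96, 118.
Linear molecule, 2 cuts → 3 fragments:
  1–96 → 96 bp
  97–118 → 22 bp
  119–179 → 61 bp
Sorted largest to smallest: 96, 61, 22 bp.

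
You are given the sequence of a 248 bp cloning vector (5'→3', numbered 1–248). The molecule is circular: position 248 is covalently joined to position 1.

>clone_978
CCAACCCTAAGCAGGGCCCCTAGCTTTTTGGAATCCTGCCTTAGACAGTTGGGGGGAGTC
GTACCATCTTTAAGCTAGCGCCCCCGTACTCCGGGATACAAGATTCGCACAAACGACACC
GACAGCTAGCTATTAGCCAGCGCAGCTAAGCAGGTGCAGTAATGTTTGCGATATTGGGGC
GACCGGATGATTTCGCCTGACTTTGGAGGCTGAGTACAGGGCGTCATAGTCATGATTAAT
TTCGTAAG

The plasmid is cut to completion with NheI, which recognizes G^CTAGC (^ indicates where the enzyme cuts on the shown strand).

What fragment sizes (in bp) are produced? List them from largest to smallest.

NheI sites (GCTAGC) start at positions 74, 125.
NheI cuts after the first base of each site, so after positions 74, 125.
Circular molecule, 2 cuts → 2 fragments:
  75–125 → 51 bp
  126–248 then 1–74 → 123 + 74 = 197 bp
Sorted largest to smallest: 197, 51 bp.

197, 51 bp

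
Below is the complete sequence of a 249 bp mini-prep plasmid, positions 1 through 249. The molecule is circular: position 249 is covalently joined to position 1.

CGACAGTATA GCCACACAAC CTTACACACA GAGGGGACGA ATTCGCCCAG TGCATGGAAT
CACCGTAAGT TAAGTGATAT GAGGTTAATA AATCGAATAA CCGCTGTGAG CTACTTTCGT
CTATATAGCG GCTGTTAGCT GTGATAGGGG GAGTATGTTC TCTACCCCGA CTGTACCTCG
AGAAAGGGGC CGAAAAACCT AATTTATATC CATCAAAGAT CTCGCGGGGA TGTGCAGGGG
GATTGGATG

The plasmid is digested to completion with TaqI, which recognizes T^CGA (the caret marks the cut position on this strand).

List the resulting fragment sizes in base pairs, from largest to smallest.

164, 85 bp

TaqI sites (TCGA) start at positions 93, 178.
TaqI cuts after the first base of each site, so after positions 93, 178.
Circular molecule, 2 cuts → 2 fragments:
  94–178 → 85 bp
  179–249 then 1–93 → 71 + 93 = 164 bp
Sorted largest to smallest: 164, 85 bp.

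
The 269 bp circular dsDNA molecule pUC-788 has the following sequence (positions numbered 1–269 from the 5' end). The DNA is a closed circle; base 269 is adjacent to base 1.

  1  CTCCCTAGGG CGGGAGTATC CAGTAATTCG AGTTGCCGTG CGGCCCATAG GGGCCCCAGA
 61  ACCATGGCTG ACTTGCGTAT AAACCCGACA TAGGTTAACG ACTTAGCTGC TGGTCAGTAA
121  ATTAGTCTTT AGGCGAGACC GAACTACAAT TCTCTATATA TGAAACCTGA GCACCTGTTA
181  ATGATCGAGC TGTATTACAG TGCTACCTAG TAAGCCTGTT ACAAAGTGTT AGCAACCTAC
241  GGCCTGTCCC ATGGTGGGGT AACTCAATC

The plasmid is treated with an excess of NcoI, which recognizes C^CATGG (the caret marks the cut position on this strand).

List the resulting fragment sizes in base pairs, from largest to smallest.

187, 82 bp

NcoI sites (CCATGG) start at positions 62, 249.
NcoI cuts after the first base of each site, so after positions 62, 249.
Circular molecule, 2 cuts → 2 fragments:
  63–249 → 187 bp
  250–269 then 1–62 → 20 + 62 = 82 bp
Sorted largest to smallest: 187, 82 bp.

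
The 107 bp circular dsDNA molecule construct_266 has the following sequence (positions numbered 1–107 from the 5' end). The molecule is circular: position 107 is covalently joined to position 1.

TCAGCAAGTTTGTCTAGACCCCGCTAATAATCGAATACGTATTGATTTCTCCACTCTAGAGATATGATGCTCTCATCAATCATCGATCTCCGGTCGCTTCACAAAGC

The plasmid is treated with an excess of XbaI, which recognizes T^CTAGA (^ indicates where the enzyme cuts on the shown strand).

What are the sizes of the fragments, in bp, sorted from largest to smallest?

65, 42 bp

XbaI sites (TCTAGA) start at positions 13, 55.
XbaI cuts after the first base of each site, so after positions 13, 55.
Circular molecule, 2 cuts → 2 fragments:
  14–55 → 42 bp
  56–107 then 1–13 → 52 + 13 = 65 bp
Sorted largest to smallest: 65, 42 bp.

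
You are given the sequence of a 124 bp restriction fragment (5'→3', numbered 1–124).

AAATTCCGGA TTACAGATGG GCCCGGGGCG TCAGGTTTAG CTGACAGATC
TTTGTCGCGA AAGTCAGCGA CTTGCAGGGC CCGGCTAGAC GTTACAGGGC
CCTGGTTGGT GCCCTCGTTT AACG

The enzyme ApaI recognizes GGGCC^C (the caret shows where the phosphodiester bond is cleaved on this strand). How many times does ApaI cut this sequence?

3

GGGCCC occurs starting at positions 19, 77, 97.
ApaI cuts at 3 sites.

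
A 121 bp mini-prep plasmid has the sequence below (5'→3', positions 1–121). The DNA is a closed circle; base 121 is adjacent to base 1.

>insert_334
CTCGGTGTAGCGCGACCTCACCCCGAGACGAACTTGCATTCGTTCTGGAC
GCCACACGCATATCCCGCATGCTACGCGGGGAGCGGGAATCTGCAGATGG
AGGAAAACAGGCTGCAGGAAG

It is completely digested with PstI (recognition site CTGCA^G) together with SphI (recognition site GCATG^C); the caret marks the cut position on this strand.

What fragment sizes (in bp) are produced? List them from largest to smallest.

76, 24, 21 bp

PstI sites (CTGCAG) start at positions 91, 112.
PstI cuts after base 5 of each site (before the last base), so after positions 95, 116.
The SphI site (GCATGC) starts at position 67.
SphI cuts after base 5 of each site (before the last base), so after position 71.
Combined cut positions: 71, 95, 116.
Circular molecule, 3 cuts → 3 fragments:
  72–95 → 24 bp
  96–116 → 21 bp
  117–121 then 1–71 → 5 + 71 = 76 bp
Sorted largest to smallest: 76, 24, 21 bp.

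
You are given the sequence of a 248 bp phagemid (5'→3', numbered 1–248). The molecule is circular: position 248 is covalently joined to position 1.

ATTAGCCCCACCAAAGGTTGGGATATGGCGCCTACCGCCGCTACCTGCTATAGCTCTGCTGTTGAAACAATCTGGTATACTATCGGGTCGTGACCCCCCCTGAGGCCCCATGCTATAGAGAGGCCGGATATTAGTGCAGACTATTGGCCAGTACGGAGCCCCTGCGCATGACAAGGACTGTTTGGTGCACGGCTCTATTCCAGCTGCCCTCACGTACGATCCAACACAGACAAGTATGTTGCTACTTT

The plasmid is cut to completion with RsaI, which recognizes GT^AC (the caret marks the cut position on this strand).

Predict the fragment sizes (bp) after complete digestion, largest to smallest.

185, 63 bp

RsaI sites (GTAC) start at positions 151, 214.
RsaI cuts after base 2 of each site, so after positions 152, 215.
Circular molecule, 2 cuts → 2 fragments:
  153–215 → 63 bp
  216–248 then 1–152 → 33 + 152 = 185 bp
Sorted largest to smallest: 185, 63 bp.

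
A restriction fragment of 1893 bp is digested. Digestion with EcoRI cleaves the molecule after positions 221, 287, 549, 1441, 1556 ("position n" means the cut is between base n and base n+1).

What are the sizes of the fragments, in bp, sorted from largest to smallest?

892, 337, 262, 221, 115, 66 bp

Linear molecule, 5 cuts → 6 fragments:
  221 − 0 = 221 bp
  287 − 221 = 66 bp
  549 − 287 = 262 bp
  1441 − 549 = 892 bp
  1556 − 1441 = 115 bp
  1893 − 1556 = 337 bp
Sorted largest to smallest: 892, 337, 262, 221, 115, 66 bp.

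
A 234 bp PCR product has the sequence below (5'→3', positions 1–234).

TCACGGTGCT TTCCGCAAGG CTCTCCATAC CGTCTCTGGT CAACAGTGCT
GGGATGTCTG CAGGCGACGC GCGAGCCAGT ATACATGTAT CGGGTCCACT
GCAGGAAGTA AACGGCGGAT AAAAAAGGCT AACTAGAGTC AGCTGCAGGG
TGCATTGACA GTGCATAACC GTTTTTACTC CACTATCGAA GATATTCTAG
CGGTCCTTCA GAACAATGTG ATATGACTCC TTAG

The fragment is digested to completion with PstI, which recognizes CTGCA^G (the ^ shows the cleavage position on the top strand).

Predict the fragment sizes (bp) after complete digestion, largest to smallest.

PstI sites (CTGCAG) start at positions 58, 99, 143.
PstI cuts after base 5 of each site (before the last base), so after positions 62, 103, 147.
Linear molecule, 3 cuts → 4 fragments:
  1–62 → 62 bp
  63–103 → 41 bp
  104–147 → 44 bp
  148–234 → 87 bp
Sorted largest to smallest: 87, 62, 44, 41 bp.

87, 62, 44, 41 bp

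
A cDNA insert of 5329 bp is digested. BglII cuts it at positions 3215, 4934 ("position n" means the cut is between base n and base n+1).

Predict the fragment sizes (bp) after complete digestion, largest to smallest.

3215, 1719, 395 bp

Linear molecule, 2 cuts → 3 fragments:
  3215 − 0 = 3215 bp
  4934 − 3215 = 1719 bp
  5329 − 4934 = 395 bp
Sorted largest to smallest: 3215, 1719, 395 bp.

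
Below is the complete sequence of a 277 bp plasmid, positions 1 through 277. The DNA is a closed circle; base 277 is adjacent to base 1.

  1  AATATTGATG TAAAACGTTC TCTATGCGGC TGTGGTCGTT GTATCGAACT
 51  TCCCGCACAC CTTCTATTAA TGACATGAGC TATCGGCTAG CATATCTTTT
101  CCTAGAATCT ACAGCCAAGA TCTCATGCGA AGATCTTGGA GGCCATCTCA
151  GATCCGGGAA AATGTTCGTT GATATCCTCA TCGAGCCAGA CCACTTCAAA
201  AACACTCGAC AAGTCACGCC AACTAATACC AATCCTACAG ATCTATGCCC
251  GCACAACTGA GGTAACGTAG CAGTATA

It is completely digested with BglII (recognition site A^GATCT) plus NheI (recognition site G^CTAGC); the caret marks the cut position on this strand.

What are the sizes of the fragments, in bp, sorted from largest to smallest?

BglII sites (AGATCT) start at positions 118, 131, 239.
BglII cuts after the first base of each site, so after positions 118, 131, 239.
The NheI site (GCTAGC) starts at position 86.
NheI cuts after the first base of each site, so after position 86.
Combined cut positions: 86, 118, 131, 239.
Circular molecule, 4 cuts → 4 fragments:
  87–118 → 32 bp
  119–131 → 13 bp
  132–239 → 108 bp
  240–277 then 1–86 → 38 + 86 = 124 bp
Sorted largest to smallest: 124, 108, 32, 13 bp.

124, 108, 32, 13 bp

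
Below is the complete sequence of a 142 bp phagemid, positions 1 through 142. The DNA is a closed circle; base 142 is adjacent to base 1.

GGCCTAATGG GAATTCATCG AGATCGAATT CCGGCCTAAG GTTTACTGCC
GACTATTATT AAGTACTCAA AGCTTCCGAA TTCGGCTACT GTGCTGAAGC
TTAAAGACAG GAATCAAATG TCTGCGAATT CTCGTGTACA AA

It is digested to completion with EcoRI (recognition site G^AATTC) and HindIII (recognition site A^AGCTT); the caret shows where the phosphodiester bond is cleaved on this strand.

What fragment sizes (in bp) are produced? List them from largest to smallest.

44, 29, 27, 19, 15, 8 bp

EcoRI sites (GAATTC) start at positions 11, 26, 78, 126.
EcoRI cuts after the first base of each site, so after positions 11, 26, 78, 126.
HindIII sites (AAGCTT) start at positions 70, 97.
HindIII cuts after the first base of each site, so after positions 70, 97.
Combined cut positions: 11, 26, 70, 78, 97, 126.
Circular molecule, 6 cuts → 6 fragments:
  12–26 → 15 bp
  27–70 → 44 bp
  71–78 → 8 bp
  79–97 → 19 bp
  98–126 → 29 bp
  127–142 then 1–11 → 16 + 11 = 27 bp
Sorted largest to smallest: 44, 29, 27, 19, 15, 8 bp.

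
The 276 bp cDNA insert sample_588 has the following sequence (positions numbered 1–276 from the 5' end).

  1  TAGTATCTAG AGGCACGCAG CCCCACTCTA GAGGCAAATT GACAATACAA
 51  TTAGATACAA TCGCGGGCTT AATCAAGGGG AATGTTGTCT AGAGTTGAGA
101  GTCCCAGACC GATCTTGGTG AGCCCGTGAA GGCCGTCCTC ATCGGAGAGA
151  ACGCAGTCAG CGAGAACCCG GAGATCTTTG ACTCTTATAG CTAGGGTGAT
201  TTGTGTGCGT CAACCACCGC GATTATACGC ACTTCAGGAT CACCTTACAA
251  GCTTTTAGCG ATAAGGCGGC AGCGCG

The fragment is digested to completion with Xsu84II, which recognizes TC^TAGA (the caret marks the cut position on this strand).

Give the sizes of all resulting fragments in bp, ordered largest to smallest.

Xsu84II sites (TCTAGA) start at positions 6, 27, 88.
Xsu84II cuts after base 2 of each site, so after positions 7, 28, 89.
Linear molecule, 3 cuts → 4 fragments:
  1–7 → 7 bp
  8–28 → 21 bp
  29–89 → 61 bp
  90–276 → 187 bp
Sorted largest to smallest: 187, 61, 21, 7 bp.

187, 61, 21, 7 bp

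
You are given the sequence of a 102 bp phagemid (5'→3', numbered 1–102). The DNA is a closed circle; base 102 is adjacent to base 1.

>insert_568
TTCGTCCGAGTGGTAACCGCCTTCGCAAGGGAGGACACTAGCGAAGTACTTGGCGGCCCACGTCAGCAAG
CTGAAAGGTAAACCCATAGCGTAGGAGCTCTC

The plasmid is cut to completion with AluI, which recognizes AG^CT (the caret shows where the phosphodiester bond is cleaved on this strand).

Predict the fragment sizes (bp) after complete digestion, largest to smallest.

75, 27 bp

AluI sites (AGCT) start at positions 69, 96.
AluI cuts after base 2 of each site, so after positions 70, 97.
Circular molecule, 2 cuts → 2 fragments:
  71–97 → 27 bp
  98–102 then 1–70 → 5 + 70 = 75 bp
Sorted largest to smallest: 75, 27 bp.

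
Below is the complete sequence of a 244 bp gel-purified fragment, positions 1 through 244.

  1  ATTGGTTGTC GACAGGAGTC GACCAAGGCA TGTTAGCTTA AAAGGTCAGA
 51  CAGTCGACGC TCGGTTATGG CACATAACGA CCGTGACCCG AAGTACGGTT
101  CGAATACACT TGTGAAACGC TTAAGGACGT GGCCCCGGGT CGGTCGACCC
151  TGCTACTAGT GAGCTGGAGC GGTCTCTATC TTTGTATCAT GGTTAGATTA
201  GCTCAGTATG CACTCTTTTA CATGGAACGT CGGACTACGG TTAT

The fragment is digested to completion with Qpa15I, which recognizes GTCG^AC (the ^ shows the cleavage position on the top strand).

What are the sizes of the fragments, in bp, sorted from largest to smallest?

98, 90, 35, 11, 10 bp

Qpa15I sites (GTCGAC) start at positions 8, 18, 53, 143.
Qpa15I cuts after base 4 of each site, so after positions 11, 21, 56, 146.
Linear molecule, 4 cuts → 5 fragments:
  1–11 → 11 bp
  12–21 → 10 bp
  22–56 → 35 bp
  57–146 → 90 bp
  147–244 → 98 bp
Sorted largest to smallest: 98, 90, 35, 11, 10 bp.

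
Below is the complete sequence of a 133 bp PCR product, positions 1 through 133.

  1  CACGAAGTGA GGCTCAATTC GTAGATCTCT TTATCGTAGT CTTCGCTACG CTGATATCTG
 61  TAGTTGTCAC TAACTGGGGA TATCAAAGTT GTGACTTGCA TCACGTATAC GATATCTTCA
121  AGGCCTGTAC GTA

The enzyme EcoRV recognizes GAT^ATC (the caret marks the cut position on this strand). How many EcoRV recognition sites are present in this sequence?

GATATC occurs starting at positions 53, 79, 111.
EcoRV cuts at 3 sites.

3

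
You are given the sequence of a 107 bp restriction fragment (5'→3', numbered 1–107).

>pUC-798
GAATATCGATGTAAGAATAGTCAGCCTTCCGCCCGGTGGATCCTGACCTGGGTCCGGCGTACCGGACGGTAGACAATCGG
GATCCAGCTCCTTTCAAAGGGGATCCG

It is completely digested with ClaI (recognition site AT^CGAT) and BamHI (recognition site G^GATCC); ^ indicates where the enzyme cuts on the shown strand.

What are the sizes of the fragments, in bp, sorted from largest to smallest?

42, 32, 21, 6, 6 bp

The ClaI site (ATCGAT) starts at position 5.
ClaI cuts after base 2 of each site, so after position 6.
BamHI sites (GGATCC) start at positions 38, 80, 101.
BamHI cuts after the first base of each site, so after positions 38, 80, 101.
Combined cut positions: 6, 38, 80, 101.
Linear molecule, 4 cuts → 5 fragments:
  1–6 → 6 bp
  7–38 → 32 bp
  39–80 → 42 bp
  81–101 → 21 bp
  102–107 → 6 bp
Sorted largest to smallest: 42, 32, 21, 6, 6 bp.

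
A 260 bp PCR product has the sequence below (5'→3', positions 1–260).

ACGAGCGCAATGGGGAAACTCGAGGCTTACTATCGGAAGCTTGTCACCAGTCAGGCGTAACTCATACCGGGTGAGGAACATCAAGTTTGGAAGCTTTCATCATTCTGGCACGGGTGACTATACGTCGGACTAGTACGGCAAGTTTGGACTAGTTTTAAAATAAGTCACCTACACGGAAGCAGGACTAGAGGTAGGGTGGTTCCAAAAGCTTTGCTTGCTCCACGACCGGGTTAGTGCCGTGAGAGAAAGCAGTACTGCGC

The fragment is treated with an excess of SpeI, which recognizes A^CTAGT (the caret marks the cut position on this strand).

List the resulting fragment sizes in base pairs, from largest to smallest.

129, 112, 19 bp

SpeI sites (ACTAGT) start at positions 129, 148.
SpeI cuts after the first base of each site, so after positions 129, 148.
Linear molecule, 2 cuts → 3 fragments:
  1–129 → 129 bp
  130–148 → 19 bp
  149–260 → 112 bp
Sorted largest to smallest: 129, 112, 19 bp.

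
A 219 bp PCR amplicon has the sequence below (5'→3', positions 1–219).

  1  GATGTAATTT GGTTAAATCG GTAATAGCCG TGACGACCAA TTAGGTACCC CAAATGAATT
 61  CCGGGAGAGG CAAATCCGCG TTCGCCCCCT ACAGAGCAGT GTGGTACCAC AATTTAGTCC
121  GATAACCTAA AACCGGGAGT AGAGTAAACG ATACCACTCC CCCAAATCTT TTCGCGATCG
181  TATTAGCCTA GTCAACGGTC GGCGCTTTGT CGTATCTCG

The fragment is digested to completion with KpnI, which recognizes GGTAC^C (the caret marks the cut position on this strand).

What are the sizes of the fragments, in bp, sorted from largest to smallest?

112, 59, 48 bp

KpnI sites (GGTACC) start at positions 44, 103.
KpnI cuts after base 5 of each site (before the last base), so after positions 48, 107.
Linear molecule, 2 cuts → 3 fragments:
  1–48 → 48 bp
  49–107 → 59 bp
  108–219 → 112 bp
Sorted largest to smallest: 112, 59, 48 bp.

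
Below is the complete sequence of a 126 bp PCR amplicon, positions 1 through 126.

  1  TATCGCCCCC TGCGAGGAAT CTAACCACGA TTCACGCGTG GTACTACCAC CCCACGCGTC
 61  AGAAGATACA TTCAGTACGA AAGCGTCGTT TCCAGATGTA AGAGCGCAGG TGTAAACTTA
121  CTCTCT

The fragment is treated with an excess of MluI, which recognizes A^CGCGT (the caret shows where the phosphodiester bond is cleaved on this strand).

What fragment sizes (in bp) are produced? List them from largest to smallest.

MluI sites (ACGCGT) start at positions 34, 54.
MluI cuts after the first base of each site, so after positions 34, 54.
Linear molecule, 2 cuts → 3 fragments:
  1–34 → 34 bp
  35–54 → 20 bp
  55–126 → 72 bp
Sorted largest to smallest: 72, 34, 20 bp.

72, 34, 20 bp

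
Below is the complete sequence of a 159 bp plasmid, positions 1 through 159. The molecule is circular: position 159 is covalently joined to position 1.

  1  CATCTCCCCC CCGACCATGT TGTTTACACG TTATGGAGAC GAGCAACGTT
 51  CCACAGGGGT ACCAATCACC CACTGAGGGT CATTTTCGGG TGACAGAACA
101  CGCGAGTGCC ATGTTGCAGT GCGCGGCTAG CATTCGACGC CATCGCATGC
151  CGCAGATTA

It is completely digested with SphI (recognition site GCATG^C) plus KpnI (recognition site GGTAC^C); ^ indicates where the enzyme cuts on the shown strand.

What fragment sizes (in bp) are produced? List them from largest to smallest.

The SphI site (GCATGC) starts at position 145.
SphI cuts after base 5 of each site (before the last base), so after position 149.
The KpnI site (GGTACC) starts at position 58.
KpnI cuts after base 5 of each site (before the last base), so after position 62.
Combined cut positions: 62, 149.
Circular molecule, 2 cuts → 2 fragments:
  63–149 → 87 bp
  150–159 then 1–62 → 10 + 62 = 72 bp
Sorted largest to smallest: 87, 72 bp.

87, 72 bp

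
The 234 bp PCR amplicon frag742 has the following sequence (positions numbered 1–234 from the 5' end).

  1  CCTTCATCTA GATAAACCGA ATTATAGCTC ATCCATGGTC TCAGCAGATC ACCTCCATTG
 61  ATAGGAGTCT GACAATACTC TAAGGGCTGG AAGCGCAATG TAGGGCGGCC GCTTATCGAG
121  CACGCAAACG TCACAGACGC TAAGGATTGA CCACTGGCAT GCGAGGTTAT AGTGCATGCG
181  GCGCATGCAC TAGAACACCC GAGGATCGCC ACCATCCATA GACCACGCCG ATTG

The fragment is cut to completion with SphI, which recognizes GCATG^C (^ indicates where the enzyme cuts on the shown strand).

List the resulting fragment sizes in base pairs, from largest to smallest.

SphI sites (GCATGC) start at positions 157, 174, 183.
SphI cuts after base 5 of each site (before the last base), so after positions 161, 178, 187.
Linear molecule, 3 cuts → 4 fragments:
  1–161 → 161 bp
  162–178 → 17 bp
  179–187 → 9 bp
  188–234 → 47 bp
Sorted largest to smallest: 161, 47, 17, 9 bp.

161, 47, 17, 9 bp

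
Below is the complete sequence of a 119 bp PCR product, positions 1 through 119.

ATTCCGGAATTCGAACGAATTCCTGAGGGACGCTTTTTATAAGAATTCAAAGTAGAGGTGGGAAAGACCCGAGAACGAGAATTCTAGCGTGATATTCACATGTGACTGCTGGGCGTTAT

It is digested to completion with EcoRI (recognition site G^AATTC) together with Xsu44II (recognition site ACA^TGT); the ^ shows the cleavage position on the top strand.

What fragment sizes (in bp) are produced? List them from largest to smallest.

EcoRI sites (GAATTC) start at positions 7, 17, 43, 79.
EcoRI cuts after the first base of each site, so after positions 7, 17, 43, 79.
The Xsu44II site (ACATGT) starts at position 98.
Xsu44II cuts after base 3 of each site, so after position 100.
Combined cut positions: 7, 17, 43, 79, 100.
Linear molecule, 5 cuts → 6 fragments:
  1–7 → 7 bp
  8–17 → 10 bp
  18–43 → 26 bp
  44–79 → 36 bp
  80–100 → 21 bp
  101–119 → 19 bp
Sorted largest to smallest: 36, 26, 21, 19, 10, 7 bp.

36, 26, 21, 19, 10, 7 bp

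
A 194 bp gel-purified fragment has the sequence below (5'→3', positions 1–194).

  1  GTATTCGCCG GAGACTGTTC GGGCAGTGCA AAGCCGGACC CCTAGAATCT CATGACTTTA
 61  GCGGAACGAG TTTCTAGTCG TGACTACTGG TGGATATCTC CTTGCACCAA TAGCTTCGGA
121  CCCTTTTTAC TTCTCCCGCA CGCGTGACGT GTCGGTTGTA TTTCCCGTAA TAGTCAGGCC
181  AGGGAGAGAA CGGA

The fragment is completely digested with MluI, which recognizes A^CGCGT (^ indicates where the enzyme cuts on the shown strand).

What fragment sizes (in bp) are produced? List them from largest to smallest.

The MluI site (ACGCGT) starts at position 140.
MluI cuts after the first base of each site, so after position 140.
Linear molecule, 1 cut → 2 fragments:
  1–140 → 140 bp
  141–194 → 54 bp
Sorted largest to smallest: 140, 54 bp.

140, 54 bp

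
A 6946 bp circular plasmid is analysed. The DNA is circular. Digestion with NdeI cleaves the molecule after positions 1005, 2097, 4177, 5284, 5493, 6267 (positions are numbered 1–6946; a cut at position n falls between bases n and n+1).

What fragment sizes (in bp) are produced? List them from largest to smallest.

Circular molecule, 6 cuts → 6 fragments:
  2097 − 1005 = 1092 bp
  4177 − 2097 = 2080 bp
  5284 − 4177 = 1107 bp
  5493 − 5284 = 209 bp
  6267 − 5493 = 774 bp
  wrap: 6946 − 6267 + 1005 = 1684 bp
Sorted largest to smallest: 2080, 1684, 1107, 1092, 774, 209 bp.

2080, 1684, 1107, 1092, 774, 209 bp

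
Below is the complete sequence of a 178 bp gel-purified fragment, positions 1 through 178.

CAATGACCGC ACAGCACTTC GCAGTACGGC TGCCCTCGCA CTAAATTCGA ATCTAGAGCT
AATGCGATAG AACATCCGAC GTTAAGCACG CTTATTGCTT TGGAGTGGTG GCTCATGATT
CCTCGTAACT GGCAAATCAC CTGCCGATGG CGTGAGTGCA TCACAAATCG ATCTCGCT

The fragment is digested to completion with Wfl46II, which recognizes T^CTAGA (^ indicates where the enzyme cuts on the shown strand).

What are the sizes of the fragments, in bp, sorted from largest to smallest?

The Wfl46II site (TCTAGA) starts at position 52.
Wfl46II cuts after the first base of each site, so after position 52.
Linear molecule, 1 cut → 2 fragments:
  1–52 → 52 bp
  53–178 → 126 bp
Sorted largest to smallest: 126, 52 bp.

126, 52 bp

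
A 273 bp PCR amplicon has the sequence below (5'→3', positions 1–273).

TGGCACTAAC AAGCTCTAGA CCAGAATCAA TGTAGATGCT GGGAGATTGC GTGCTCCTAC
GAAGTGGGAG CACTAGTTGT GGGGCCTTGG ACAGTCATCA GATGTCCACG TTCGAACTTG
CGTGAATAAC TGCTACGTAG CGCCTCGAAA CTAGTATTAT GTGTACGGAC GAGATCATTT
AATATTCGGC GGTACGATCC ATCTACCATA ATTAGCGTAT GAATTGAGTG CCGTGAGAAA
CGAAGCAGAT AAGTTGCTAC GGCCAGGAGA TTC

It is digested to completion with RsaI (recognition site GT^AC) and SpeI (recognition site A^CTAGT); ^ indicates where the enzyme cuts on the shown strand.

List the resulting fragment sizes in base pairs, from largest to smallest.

RsaI sites (GTAC) start at positions 163, 192.
RsaI cuts after base 2 of each site, so after positions 164, 193.
SpeI sites (ACTAGT) start at positions 72, 150.
SpeI cuts after the first base of each site, so after positions 72, 150.
Combined cut positions: 72, 150, 164, 193.
Linear molecule, 4 cuts → 5 fragments:
  1–72 → 72 bp
  73–150 → 78 bp
  151–164 → 14 bp
  165–193 → 29 bp
  194–273 → 80 bp
Sorted largest to smallest: 80, 78, 72, 29, 14 bp.

80, 78, 72, 29, 14 bp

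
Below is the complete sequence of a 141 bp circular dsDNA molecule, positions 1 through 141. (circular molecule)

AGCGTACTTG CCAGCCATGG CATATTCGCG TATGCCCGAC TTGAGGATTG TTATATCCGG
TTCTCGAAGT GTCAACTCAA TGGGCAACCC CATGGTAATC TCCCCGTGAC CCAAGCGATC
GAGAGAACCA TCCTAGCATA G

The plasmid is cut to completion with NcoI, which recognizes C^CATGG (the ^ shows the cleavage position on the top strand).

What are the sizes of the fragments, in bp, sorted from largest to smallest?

NcoI sites (CCATGG) start at positions 15, 90.
NcoI cuts after the first base of each site, so after positions 15, 90.
Circular molecule, 2 cuts → 2 fragments:
  16–90 → 75 bp
  91–141 then 1–15 → 51 + 15 = 66 bp
Sorted largest to smallest: 75, 66 bp.

75, 66 bp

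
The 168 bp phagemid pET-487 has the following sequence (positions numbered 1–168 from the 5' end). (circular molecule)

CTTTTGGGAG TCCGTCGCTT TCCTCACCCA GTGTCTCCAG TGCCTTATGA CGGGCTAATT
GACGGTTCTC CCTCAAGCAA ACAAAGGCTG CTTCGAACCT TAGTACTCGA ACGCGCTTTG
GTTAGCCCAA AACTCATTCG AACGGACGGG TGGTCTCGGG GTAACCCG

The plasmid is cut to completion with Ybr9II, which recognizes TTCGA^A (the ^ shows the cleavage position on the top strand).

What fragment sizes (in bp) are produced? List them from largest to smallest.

Ybr9II sites (TTCGAA) start at positions 92, 137.
Ybr9II cuts after base 5 of each site (before the last base), so after positions 96, 141.
Circular molecule, 2 cuts → 2 fragments:
  97–141 → 45 bp
  142–168 then 1–96 → 27 + 96 = 123 bp
Sorted largest to smallest: 123, 45 bp.

123, 45 bp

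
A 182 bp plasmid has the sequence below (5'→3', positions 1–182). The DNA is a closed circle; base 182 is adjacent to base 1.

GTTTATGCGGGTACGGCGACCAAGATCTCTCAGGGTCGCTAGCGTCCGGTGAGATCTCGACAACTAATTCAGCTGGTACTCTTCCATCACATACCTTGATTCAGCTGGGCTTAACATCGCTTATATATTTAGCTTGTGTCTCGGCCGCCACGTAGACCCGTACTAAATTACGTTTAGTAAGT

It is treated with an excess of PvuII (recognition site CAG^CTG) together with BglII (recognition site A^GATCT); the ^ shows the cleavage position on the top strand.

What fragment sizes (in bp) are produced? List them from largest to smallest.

PvuII sites (CAGCTG) start at positions 70, 102.
PvuII cuts after base 3 of each site, so after positions 72, 104.
BglII sites (AGATCT) start at positions 23, 52.
BglII cuts after the first base of each site, so after positions 23, 52.
Combined cut positions: 23, 52, 72, 104.
Circular molecule, 4 cuts → 4 fragments:
  24–52 → 29 bp
  53–72 → 20 bp
  73–104 → 32 bp
  105–182 then 1–23 → 78 + 23 = 101 bp
Sorted largest to smallest: 101, 32, 29, 20 bp.

101, 32, 29, 20 bp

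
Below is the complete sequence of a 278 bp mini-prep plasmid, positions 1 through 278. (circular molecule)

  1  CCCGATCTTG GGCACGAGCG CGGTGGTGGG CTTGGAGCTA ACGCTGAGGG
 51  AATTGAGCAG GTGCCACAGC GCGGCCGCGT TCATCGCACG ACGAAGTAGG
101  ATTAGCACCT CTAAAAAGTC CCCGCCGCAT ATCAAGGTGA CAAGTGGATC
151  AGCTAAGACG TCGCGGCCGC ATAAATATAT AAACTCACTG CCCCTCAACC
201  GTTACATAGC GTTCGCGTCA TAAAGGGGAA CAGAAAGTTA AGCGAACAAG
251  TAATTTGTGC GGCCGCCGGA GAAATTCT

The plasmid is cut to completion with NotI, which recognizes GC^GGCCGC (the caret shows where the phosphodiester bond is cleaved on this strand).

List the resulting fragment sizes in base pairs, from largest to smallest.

96, 92, 90 bp

NotI sites (GCGGCCGC) start at positions 71, 163, 259.
NotI cuts after base 2 of each site, so after positions 72, 164, 260.
Circular molecule, 3 cuts → 3 fragments:
  73–164 → 92 bp
  165–260 → 96 bp
  261–278 then 1–72 → 18 + 72 = 90 bp
Sorted largest to smallest: 96, 92, 90 bp.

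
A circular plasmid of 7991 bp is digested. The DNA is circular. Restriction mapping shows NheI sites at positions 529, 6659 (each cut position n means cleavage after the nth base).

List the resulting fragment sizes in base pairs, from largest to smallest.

Circular molecule, 2 cuts → 2 fragments:
  6659 − 529 = 6130 bp
  wrap: 7991 − 6659 + 529 = 1861 bp
Sorted largest to smallest: 6130, 1861 bp.

6130, 1861 bp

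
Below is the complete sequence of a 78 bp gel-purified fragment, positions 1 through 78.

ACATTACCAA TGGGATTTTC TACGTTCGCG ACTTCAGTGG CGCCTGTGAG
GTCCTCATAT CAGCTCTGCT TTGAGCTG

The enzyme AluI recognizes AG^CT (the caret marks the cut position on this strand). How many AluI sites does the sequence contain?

AGCT occurs starting at positions 62, 74.
AluI cuts at 2 sites.

2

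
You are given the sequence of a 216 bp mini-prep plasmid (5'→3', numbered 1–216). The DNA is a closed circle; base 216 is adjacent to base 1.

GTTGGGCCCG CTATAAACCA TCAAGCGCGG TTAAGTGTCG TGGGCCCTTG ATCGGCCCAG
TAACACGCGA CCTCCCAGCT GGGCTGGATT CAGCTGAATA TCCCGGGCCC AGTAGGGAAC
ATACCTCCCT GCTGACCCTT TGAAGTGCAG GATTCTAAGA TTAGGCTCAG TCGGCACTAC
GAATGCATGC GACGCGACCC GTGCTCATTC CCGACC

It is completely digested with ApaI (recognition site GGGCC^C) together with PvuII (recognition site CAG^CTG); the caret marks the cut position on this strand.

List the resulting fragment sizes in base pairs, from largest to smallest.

115, 38, 32, 16, 15 bp

ApaI sites (GGGCCC) start at positions 4, 42, 105.
ApaI cuts after base 5 of each site (before the last base), so after positions 8, 46, 109.
PvuII sites (CAGCTG) start at positions 76, 91.
PvuII cuts after base 3 of each site, so after positions 78, 93.
Combined cut positions: 8, 46, 78, 93, 109.
Circular molecule, 5 cuts → 5 fragments:
  9–46 → 38 bp
  47–78 → 32 bp
  79–93 → 15 bp
  94–109 → 16 bp
  110–216 then 1–8 → 107 + 8 = 115 bp
Sorted largest to smallest: 115, 38, 32, 16, 15 bp.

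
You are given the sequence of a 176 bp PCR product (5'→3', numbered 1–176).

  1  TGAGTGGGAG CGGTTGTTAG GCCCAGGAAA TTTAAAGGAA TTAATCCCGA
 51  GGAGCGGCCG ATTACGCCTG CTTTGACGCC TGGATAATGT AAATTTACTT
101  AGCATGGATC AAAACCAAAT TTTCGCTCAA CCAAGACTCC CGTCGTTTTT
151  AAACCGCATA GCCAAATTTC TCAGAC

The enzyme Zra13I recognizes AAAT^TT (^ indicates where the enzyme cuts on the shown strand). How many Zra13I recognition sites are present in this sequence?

4

AAATTT occurs starting at positions 28, 91, 117, 164.
Zra13I cuts at 4 sites.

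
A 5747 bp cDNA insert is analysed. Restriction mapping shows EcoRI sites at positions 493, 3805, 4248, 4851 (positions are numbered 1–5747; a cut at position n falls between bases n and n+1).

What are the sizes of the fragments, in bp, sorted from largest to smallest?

Linear molecule, 4 cuts → 5 fragments:
  493 − 0 = 493 bp
  3805 − 493 = 3312 bp
  4248 − 3805 = 443 bp
  4851 − 4248 = 603 bp
  5747 − 4851 = 896 bp
Sorted largest to smallest: 3312, 896, 603, 493, 443 bp.

3312, 896, 603, 493, 443 bp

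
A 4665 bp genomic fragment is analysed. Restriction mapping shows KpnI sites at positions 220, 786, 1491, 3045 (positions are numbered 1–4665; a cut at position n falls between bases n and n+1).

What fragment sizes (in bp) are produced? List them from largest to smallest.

Linear molecule, 4 cuts → 5 fragments:
  220 − 0 = 220 bp
  786 − 220 = 566 bp
  1491 − 786 = 705 bp
  3045 − 1491 = 1554 bp
  4665 − 3045 = 1620 bp
Sorted largest to smallest: 1620, 1554, 705, 566, 220 bp.

1620, 1554, 705, 566, 220 bp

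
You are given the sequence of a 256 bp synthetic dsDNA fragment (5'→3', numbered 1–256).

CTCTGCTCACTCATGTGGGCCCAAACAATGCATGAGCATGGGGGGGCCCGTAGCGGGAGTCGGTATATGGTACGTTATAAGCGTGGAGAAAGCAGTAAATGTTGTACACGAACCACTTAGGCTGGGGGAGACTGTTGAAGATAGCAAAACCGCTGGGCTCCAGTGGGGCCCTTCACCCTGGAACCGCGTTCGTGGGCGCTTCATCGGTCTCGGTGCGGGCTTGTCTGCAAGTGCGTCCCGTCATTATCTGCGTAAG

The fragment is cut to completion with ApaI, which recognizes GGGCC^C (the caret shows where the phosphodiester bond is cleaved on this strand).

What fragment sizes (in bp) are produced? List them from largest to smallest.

122, 86, 27, 21 bp

ApaI sites (GGGCCC) start at positions 17, 44, 166.
ApaI cuts after base 5 of each site (before the last base), so after positions 21, 48, 170.
Linear molecule, 3 cuts → 4 fragments:
  1–21 → 21 bp
  22–48 → 27 bp
  49–170 → 122 bp
  171–256 → 86 bp
Sorted largest to smallest: 122, 86, 27, 21 bp.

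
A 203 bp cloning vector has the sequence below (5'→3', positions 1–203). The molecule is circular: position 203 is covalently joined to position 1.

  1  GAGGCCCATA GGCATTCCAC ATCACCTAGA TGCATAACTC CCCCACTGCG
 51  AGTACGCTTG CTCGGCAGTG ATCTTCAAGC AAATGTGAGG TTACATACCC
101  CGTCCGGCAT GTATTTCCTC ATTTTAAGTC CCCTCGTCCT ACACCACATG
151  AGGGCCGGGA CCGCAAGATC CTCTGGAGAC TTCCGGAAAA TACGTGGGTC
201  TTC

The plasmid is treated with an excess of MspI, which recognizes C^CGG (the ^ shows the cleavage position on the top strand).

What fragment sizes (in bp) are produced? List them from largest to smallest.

MspI sites (CCGG) start at positions 104, 155, 183.
MspI cuts after the first base of each site, so after positions 104, 155, 183.
Circular molecule, 3 cuts → 3 fragments:
  105–155 → 51 bp
  156–183 → 28 bp
  184–203 then 1–104 → 20 + 104 = 124 bp
Sorted largest to smallest: 124, 51, 28 bp.

124, 51, 28 bp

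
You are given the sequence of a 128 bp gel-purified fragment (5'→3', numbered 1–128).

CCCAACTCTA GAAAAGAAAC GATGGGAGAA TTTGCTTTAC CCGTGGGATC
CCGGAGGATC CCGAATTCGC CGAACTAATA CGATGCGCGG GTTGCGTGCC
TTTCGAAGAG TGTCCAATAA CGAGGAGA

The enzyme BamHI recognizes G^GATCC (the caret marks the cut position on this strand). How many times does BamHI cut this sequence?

GGATCC occurs starting at positions 46, 56.
BamHI cuts at 2 sites.

2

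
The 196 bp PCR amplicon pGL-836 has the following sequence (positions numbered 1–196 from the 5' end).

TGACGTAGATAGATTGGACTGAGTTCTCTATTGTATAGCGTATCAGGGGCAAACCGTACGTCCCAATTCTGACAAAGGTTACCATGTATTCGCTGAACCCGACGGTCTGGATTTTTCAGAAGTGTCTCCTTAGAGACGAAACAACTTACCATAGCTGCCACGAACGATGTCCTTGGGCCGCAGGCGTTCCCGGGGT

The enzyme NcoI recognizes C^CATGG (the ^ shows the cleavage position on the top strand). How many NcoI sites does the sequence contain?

No occurrence of CCATGG is present in the sequence.
NcoI does not cut: 0 sites.

0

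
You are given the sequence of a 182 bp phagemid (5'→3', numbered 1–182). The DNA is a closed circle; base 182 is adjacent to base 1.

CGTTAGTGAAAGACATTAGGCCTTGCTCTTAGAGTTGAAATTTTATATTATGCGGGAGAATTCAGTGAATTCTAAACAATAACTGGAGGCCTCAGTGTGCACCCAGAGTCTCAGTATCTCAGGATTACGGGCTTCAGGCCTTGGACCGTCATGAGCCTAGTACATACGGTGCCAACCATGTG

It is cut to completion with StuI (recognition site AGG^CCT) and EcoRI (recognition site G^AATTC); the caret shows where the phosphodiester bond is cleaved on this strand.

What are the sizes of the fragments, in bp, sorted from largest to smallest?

64, 49, 38, 22, 9 bp

StuI sites (AGGCCT) start at positions 18, 87, 136.
StuI cuts after base 3 of each site, so after positions 20, 89, 138.
EcoRI sites (GAATTC) start at positions 58, 67.
EcoRI cuts after the first base of each site, so after positions 58, 67.
Combined cut positions: 20, 58, 67, 89, 138.
Circular molecule, 5 cuts → 5 fragments:
  21–58 → 38 bp
  59–67 → 9 bp
  68–89 → 22 bp
  90–138 → 49 bp
  139–182 then 1–20 → 44 + 20 = 64 bp
Sorted largest to smallest: 64, 49, 38, 22, 9 bp.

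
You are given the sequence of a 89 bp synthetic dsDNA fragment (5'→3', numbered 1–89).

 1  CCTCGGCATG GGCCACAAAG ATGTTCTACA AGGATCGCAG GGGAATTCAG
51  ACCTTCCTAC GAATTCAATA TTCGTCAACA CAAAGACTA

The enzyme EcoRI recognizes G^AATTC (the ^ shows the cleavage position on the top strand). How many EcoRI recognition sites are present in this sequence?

2

GAATTC occurs starting at positions 43, 61.
EcoRI cuts at 2 sites.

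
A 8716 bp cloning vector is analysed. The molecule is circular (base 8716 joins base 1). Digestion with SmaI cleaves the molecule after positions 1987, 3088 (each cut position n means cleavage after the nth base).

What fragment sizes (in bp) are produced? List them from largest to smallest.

Circular molecule, 2 cuts → 2 fragments:
  3088 − 1987 = 1101 bp
  wrap: 8716 − 3088 + 1987 = 7615 bp
Sorted largest to smallest: 7615, 1101 bp.

7615, 1101 bp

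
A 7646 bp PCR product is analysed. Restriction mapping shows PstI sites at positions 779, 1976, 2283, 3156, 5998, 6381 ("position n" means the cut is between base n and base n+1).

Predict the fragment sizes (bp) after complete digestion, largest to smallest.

Linear molecule, 6 cuts → 7 fragments:
  779 − 0 = 779 bp
  1976 − 779 = 1197 bp
  2283 − 1976 = 307 bp
  3156 − 2283 = 873 bp
  5998 − 3156 = 2842 bp
  6381 − 5998 = 383 bp
  7646 − 6381 = 1265 bp
Sorted largest to smallest: 2842, 1265, 1197, 873, 779, 383, 307 bp.

2842, 1265, 1197, 873, 779, 383, 307 bp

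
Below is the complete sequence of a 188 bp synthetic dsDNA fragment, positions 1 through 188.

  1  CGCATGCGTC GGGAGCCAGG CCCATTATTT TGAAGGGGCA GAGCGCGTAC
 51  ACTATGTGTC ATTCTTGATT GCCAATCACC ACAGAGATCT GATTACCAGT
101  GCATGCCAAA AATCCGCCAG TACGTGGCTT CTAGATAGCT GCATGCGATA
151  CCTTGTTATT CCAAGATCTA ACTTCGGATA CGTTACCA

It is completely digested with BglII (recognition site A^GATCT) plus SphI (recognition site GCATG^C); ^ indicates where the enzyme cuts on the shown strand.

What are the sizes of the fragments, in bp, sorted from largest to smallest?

79, 40, 24, 20, 19, 6 bp

BglII sites (AGATCT) start at positions 85, 164.
BglII cuts after the first base of each site, so after positions 85, 164.
SphI sites (GCATGC) start at positions 2, 101, 141.
SphI cuts after base 5 of each site (before the last base), so after positions 6, 105, 145.
Combined cut positions: 6, 85, 105, 145, 164.
Linear molecule, 5 cuts → 6 fragments:
  1–6 → 6 bp
  7–85 → 79 bp
  86–105 → 20 bp
  106–145 → 40 bp
  146–164 → 19 bp
  165–188 → 24 bp
Sorted largest to smallest: 79, 40, 24, 20, 19, 6 bp.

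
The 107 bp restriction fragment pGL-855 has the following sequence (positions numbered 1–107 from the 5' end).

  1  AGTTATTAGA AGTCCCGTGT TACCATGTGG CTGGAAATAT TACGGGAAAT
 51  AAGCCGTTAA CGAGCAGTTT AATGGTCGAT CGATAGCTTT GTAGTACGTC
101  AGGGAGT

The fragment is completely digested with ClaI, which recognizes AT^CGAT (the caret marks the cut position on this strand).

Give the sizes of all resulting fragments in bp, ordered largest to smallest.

The ClaI site (ATCGAT) starts at position 79.
ClaI cuts after base 2 of each site, so after position 80.
Linear molecule, 1 cut → 2 fragments:
  1–80 → 80 bp
  81–107 → 27 bp
Sorted largest to smallest: 80, 27 bp.

80, 27 bp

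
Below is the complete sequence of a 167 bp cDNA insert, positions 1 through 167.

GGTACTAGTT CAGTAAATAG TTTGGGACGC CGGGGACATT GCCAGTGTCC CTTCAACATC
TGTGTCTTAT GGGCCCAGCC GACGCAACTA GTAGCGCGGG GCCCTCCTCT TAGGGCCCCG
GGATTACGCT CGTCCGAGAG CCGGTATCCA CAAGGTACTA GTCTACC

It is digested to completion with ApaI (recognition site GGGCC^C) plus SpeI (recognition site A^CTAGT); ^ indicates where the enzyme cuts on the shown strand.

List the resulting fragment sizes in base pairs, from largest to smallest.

ApaI sites (GGGCCC) start at positions 71, 99, 113.
ApaI cuts after base 5 of each site (before the last base), so after positions 75, 103, 117.
SpeI sites (ACTAGT) start at positions 4, 87, 157.
SpeI cuts after the first base of each site, so after positions 4, 87, 157.
Combined cut positions: 4, 75, 87, 103, 117, 157.
Linear molecule, 6 cuts → 7 fragments:
  1–4 → 4 bp
  5–75 → 71 bp
  76–87 → 12 bp
  88–103 → 16 bp
  104–117 → 14 bp
  118–157 → 40 bp
  158–167 → 10 bp
Sorted largest to smallest: 71, 40, 16, 14, 12, 10, 4 bp.

71, 40, 16, 14, 12, 10, 4 bp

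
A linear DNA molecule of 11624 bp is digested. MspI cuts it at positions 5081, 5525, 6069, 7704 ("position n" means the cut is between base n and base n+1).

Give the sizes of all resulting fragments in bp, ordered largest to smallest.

Linear molecule, 4 cuts → 5 fragments:
  5081 − 0 = 5081 bp
  5525 − 5081 = 444 bp
  6069 − 5525 = 544 bp
  7704 − 6069 = 1635 bp
  11624 − 7704 = 3920 bp
Sorted largest to smallest: 5081, 3920, 1635, 544, 444 bp.

5081, 3920, 1635, 544, 444 bp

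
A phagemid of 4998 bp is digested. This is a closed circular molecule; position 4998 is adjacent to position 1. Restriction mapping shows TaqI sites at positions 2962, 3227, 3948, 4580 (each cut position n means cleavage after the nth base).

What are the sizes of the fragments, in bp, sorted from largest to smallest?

Circular molecule, 4 cuts → 4 fragments:
  3227 − 2962 = 265 bp
  3948 − 3227 = 721 bp
  4580 − 3948 = 632 bp
  wrap: 4998 − 4580 + 2962 = 3380 bp
Sorted largest to smallest: 3380, 721, 632, 265 bp.

3380, 721, 632, 265 bp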